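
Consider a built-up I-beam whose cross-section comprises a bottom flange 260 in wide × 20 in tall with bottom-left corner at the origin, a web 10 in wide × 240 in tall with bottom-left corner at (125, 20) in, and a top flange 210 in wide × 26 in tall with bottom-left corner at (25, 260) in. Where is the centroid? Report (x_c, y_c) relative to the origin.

Part | A | x̄ᵢ | ȳᵢ | A·x̄ᵢ | A·ȳᵢ
bottom flange | 5200.00 | 130.00 | 10.00 | 676000.00 | 52000.00
web | 2400.00 | 130.00 | 140.00 | 312000.00 | 336000.00
top flange | 5460.00 | 130.00 | 273.00 | 709800.00 | 1490580.00
Σ | 13060.00 |  |  | 1697800.00 | 1878580.00
x_c = 1697800.00 / 13060.00 = 130.00 in
y_c = 1878580.00 / 13060.00 = 143.84 in

x_c = 130.00 in, y_c = 143.84 in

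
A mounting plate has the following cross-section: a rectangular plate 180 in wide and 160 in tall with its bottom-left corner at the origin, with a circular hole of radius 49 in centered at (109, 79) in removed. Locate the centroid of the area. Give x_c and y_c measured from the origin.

plate: A = 180 × 160 = 28800.00, centroid at (90.00, 80.00).
hole: A = −π·49² = -7542.96, centroid at (109.00, 79.00).
ΣA = 21257.04 in²
ΣAx_c = (28800.00)(90.00) + (-7542.96)(109.00) = 1769816.93 in³
ΣAy_c = (28800.00)(80.00) + (-7542.96)(79.00) = 1708105.85 in³
x_c = 1769816.93 / 21257.04 = 83.26 in
y_c = 1708105.85 / 21257.04 = 80.35 in

x_c = 83.26 in, y_c = 80.35 in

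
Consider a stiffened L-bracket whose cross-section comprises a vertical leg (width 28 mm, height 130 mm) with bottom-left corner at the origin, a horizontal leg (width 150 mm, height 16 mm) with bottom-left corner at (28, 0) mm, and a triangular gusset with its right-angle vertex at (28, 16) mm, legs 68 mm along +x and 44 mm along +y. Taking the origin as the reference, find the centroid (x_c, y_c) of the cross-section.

vertical leg: A = 28 × 130 = 3640.00, centroid at (14.00, 65.00).
horizontal leg: A = 150 × 16 = 2400.00, centroid at (103.00, 8.00).
gusset: A = ½·68·44 = 1496.00, centroid at (50.67, 30.67).
ΣA = 7536.00 mm², ΣAx_c = 373957.33 mm³, ΣAy_c = 301677.33 mm³.
x_c = 373957.33/7536.00 = 49.62 mm; y_c = 301677.33/7536.00 = 40.03 mm.

x_c = 49.62 mm, y_c = 40.03 mm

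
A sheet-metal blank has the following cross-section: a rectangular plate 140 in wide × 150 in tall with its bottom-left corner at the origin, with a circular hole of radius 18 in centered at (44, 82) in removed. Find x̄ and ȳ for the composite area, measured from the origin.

x̄ = 71.32 in, ȳ = 74.64 in

plate: A = 140 × 150 = 21000.00, centroid at (70.00, 75.00).
hole: A = −π·18² = -1017.88, centroid at (44.00, 82.00).
ΣA = 19982.12 in², ΣAx̄ = 1425213.46 in³, ΣAȳ = 1491534.17 in³.
x̄ = 1425213.46/19982.12 = 71.32 in; ȳ = 1491534.17/19982.12 = 74.64 in.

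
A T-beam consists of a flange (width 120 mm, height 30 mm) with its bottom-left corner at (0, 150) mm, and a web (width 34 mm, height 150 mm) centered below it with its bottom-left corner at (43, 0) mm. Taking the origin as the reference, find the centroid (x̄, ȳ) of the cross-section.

web: A = 34 × 150 = 5100.00, centroid at (60.00, 75.00).
flange: A = 120 × 30 = 3600.00, centroid at (60.00, 165.00).
ΣA = 8700.00 mm²
ΣAx̄ = (5100.00)(60.00) + (3600.00)(60.00) = 522000.00 mm³
ΣAȳ = (5100.00)(75.00) + (3600.00)(165.00) = 976500.00 mm³
x̄ = 522000.00 / 8700.00 = 60.00 mm
ȳ = 976500.00 / 8700.00 = 112.24 mm

x̄ = 60.00 mm, ȳ = 112.24 mm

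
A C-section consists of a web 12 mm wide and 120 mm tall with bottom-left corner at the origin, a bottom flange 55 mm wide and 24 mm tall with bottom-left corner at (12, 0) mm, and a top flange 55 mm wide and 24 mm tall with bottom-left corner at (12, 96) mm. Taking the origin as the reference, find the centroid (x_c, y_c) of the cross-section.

Part | A | x̄ᵢ | ȳᵢ | A·x̄ᵢ | A·ȳᵢ
web | 1440.00 | 6.00 | 60.00 | 8640.00 | 86400.00
bottom flange | 1320.00 | 39.50 | 12.00 | 52140.00 | 15840.00
top flange | 1320.00 | 39.50 | 108.00 | 52140.00 | 142560.00
Σ | 4080.00 |  |  | 112920.00 | 244800.00
x_c = 112920.00 / 4080.00 = 27.68 mm
y_c = 244800.00 / 4080.00 = 60.00 mm

x_c = 27.68 mm, y_c = 60.00 mm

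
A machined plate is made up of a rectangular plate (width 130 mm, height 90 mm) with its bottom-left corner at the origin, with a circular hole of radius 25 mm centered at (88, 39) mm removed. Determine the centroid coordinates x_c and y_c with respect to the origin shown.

plate: A = 130 × 90 = 11700.00, centroid at (65.00, 45.00).
hole: A = −π·25² = -1963.50, centroid at (88.00, 39.00).
ΣA = 9736.50 mm²
ΣAx_c = (11700.00)(65.00) + (-1963.50)(88.00) = 587712.40 mm³
ΣAy_c = (11700.00)(45.00) + (-1963.50)(39.00) = 449923.68 mm³
x_c = 587712.40 / 9736.50 = 60.36 mm
y_c = 449923.68 / 9736.50 = 46.21 mm

x_c = 60.36 mm, y_c = 46.21 mm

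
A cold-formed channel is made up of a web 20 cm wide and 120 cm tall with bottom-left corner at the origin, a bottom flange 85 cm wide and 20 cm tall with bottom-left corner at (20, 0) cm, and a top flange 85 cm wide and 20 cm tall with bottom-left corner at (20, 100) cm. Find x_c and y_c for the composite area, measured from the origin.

x_c = 40.78 cm, y_c = 60.00 cm

web: A = 20 × 120 = 2400.00, centroid at (10.00, 60.00).
bottom flange: A = 85 × 20 = 1700.00, centroid at (62.50, 10.00).
top flange: A = 85 × 20 = 1700.00, centroid at (62.50, 110.00).
ΣA = 5800.00 cm²
ΣAx_c = (2400.00)(10.00) + (1700.00)(62.50) + (1700.00)(62.50) = 236500.00 cm³
ΣAy_c = (2400.00)(60.00) + (1700.00)(10.00) + (1700.00)(110.00) = 348000.00 cm³
x_c = 236500.00 / 5800.00 = 40.78 cm
y_c = 348000.00 / 5800.00 = 60.00 cm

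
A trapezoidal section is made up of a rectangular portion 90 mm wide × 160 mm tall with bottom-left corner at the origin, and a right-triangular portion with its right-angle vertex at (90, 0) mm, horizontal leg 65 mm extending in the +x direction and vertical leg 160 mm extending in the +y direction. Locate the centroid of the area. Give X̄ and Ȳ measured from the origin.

X̄ = 62.69 mm, Ȳ = 72.93 mm

rectangular portion: A = 90 × 160 = 14400.00, centroid at (45.00, 80.00).
triangular portion: A = ½·65·160 = 5200.00, centroid at (111.67, 53.33).
ΣA = 19600.00 mm², ΣAX̄ = 1228666.67 mm³, ΣAȲ = 1429333.33 mm³.
X̄ = 1228666.67/19600.00 = 62.69 mm; Ȳ = 1429333.33/19600.00 = 72.93 mm.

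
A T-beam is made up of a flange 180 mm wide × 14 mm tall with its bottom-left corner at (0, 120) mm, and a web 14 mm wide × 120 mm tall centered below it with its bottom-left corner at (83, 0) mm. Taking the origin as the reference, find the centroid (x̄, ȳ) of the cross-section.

x̄ = 90.00 mm, ȳ = 100.20 mm

web: A = 14 × 120 = 1680.00, centroid at (90.00, 60.00).
flange: A = 180 × 14 = 2520.00, centroid at (90.00, 127.00).
ΣA = 4200.00 mm², ΣAx̄ = 378000.00 mm³, ΣAȳ = 420840.00 mm³.
x̄ = 378000.00/4200.00 = 90.00 mm; ȳ = 420840.00/4200.00 = 100.20 mm.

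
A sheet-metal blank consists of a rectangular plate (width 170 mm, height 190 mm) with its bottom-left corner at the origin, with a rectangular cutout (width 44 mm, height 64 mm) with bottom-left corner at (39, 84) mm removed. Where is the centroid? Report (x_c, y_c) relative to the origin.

plate: A = 170 × 190 = 32300.00, centroid at (85.00, 95.00).
hole: A = −(44 × 64) = -2816.00, centroid at (61.00, 116.00).
ΣA = 29484.00 mm², ΣAx_c = 2573724.00 mm³, ΣAy_c = 2741844.00 mm³.
x_c = 2573724.00/29484.00 = 87.29 mm; y_c = 2741844.00/29484.00 = 92.99 mm.

x_c = 87.29 mm, y_c = 92.99 mm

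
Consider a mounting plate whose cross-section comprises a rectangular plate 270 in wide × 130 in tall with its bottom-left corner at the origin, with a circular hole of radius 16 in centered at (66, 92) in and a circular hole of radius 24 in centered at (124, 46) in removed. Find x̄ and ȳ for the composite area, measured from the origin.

plate: A = 270 × 130 = 35100.00, centroid at (135.00, 65.00).
hole 1: A = −π·16² = -804.25, centroid at (66.00, 92.00).
hole 2: A = −π·24² = -1809.56, centroid at (124.00, 46.00).
ΣA = 32486.19 in², ΣAx̄ = 4461034.54 in³, ΣAȳ = 2124269.57 in³.
x̄ = 4461034.54/32486.19 = 137.32 in; ȳ = 2124269.57/32486.19 = 65.39 in.

x̄ = 137.32 in, ȳ = 65.39 in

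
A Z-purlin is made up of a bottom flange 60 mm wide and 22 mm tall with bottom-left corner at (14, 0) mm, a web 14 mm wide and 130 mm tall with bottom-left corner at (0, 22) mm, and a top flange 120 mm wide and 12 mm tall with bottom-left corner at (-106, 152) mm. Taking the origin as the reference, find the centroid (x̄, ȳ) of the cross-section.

bottom flange: A = 60 × 22 = 1320.00, centroid at (44.00, 11.00).
web: A = 14 × 130 = 1820.00, centroid at (7.00, 87.00).
top flange: A = 120 × 12 = 1440.00, centroid at (-46.00, 158.00).
ΣA = 4580.00 mm², ΣAx̄ = 4580.00 mm³, ΣAȳ = 400380.00 mm³.
x̄ = 4580.00/4580.00 = 1.00 mm; ȳ = 400380.00/4580.00 = 87.42 mm.

x̄ = 1.00 mm, ȳ = 87.42 mm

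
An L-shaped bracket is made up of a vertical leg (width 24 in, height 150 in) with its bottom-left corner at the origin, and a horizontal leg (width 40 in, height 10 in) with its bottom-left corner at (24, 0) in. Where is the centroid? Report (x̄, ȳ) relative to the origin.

x̄ = 15.20 in, ȳ = 68.00 in

vertical leg: A = 24 × 150 = 3600.00, centroid at (12.00, 75.00).
horizontal leg: A = 40 × 10 = 400.00, centroid at (44.00, 5.00).
ΣA = 4000.00 in²
ΣAx̄ = (3600.00)(12.00) + (400.00)(44.00) = 60800.00 in³
ΣAȳ = (3600.00)(75.00) + (400.00)(5.00) = 272000.00 in³
x̄ = 60800.00 / 4000.00 = 15.20 in
ȳ = 272000.00 / 4000.00 = 68.00 in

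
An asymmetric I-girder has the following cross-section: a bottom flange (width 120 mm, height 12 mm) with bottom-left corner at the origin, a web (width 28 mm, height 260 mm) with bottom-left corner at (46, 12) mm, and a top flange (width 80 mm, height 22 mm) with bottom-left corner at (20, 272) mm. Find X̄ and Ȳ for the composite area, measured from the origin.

Part | A | x̄ᵢ | ȳᵢ | A·x̄ᵢ | A·ȳᵢ
bottom flange | 1440.00 | 60.00 | 6.00 | 86400.00 | 8640.00
web | 7280.00 | 60.00 | 142.00 | 436800.00 | 1033760.00
top flange | 1760.00 | 60.00 | 283.00 | 105600.00 | 498080.00
Σ | 10480.00 |  |  | 628800.00 | 1540480.00
X̄ = 628800.00 / 10480.00 = 60.00 mm
Ȳ = 1540480.00 / 10480.00 = 146.99 mm

X̄ = 60.00 mm, Ȳ = 146.99 mm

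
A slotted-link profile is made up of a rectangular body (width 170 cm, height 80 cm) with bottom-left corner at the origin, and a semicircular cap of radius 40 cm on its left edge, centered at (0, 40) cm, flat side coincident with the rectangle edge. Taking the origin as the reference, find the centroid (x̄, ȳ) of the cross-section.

Part | A | x̄ᵢ | ȳᵢ | A·x̄ᵢ | A·ȳᵢ
rectangular body | 13600.00 | 85.00 | 40.00 | 1156000.00 | 544000.00
semicircular end | 2513.27 | -16.98 | 40.00 | -42666.67 | 100530.96
Σ | 16113.27 |  |  | 1113333.33 | 644530.96
x̄ = 1113333.33 / 16113.27 = 69.09 cm
ȳ = 644530.96 / 16113.27 = 40.00 cm

x̄ = 69.09 cm, ȳ = 40.00 cm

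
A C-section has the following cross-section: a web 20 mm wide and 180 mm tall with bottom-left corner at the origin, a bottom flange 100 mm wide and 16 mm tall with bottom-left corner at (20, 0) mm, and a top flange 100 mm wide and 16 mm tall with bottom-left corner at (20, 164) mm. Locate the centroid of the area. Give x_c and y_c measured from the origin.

x_c = 38.24 mm, y_c = 90.00 mm

web: A = 20 × 180 = 3600.00, centroid at (10.00, 90.00).
bottom flange: A = 100 × 16 = 1600.00, centroid at (70.00, 8.00).
top flange: A = 100 × 16 = 1600.00, centroid at (70.00, 172.00).
ΣA = 6800.00 mm²
ΣAx_c = (3600.00)(10.00) + (1600.00)(70.00) + (1600.00)(70.00) = 260000.00 mm³
ΣAy_c = (3600.00)(90.00) + (1600.00)(8.00) + (1600.00)(172.00) = 612000.00 mm³
x_c = 260000.00 / 6800.00 = 38.24 mm
y_c = 612000.00 / 6800.00 = 90.00 mm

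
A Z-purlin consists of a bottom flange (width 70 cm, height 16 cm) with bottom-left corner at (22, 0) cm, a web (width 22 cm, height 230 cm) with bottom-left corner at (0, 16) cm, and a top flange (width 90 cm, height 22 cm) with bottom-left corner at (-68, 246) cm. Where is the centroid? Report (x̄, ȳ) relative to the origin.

x̄ = 9.06 cm, ȳ = 144.69 cm

bottom flange: A = 70 × 16 = 1120.00, centroid at (57.00, 8.00).
web: A = 22 × 230 = 5060.00, centroid at (11.00, 131.00).
top flange: A = 90 × 22 = 1980.00, centroid at (-23.00, 257.00).
ΣA = 8160.00 cm², ΣAx̄ = 73960.00 cm³, ΣAȳ = 1180680.00 cm³.
x̄ = 73960.00/8160.00 = 9.06 cm; ȳ = 1180680.00/8160.00 = 144.69 cm.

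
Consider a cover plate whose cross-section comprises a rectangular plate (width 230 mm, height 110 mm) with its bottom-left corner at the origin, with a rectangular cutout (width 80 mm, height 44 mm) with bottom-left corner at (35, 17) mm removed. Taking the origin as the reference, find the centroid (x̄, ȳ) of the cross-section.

Part | A | x̄ᵢ | ȳᵢ | A·x̄ᵢ | A·ȳᵢ
plate | 25300.00 | 115.00 | 55.00 | 2909500.00 | 1391500.00
hole | -3520.00 | 75.00 | 39.00 | -264000.00 | -137280.00
Σ | 21780.00 |  |  | 2645500.00 | 1254220.00
x̄ = 2645500.00 / 21780.00 = 121.46 mm
ȳ = 1254220.00 / 21780.00 = 57.59 mm

x̄ = 121.46 mm, ȳ = 57.59 mm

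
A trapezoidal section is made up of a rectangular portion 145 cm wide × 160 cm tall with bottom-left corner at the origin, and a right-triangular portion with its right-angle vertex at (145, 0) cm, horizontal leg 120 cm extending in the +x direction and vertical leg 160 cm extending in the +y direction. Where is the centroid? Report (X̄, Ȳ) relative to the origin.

rectangular portion: A = 145 × 160 = 23200.00, centroid at (72.50, 80.00).
triangular portion: A = ½·120·160 = 9600.00, centroid at (185.00, 53.33).
ΣA = 32800.00 cm²
ΣAX̄ = (23200.00)(72.50) + (9600.00)(185.00) = 3458000.00 cm³
ΣAȲ = (23200.00)(80.00) + (9600.00)(53.33) = 2368000.00 cm³
X̄ = 3458000.00 / 32800.00 = 105.43 cm
Ȳ = 2368000.00 / 32800.00 = 72.20 cm

X̄ = 105.43 cm, Ȳ = 72.20 cm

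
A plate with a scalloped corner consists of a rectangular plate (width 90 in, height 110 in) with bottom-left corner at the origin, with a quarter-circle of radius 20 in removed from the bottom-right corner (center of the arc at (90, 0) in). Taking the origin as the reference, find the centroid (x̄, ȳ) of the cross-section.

plate: A = 90 × 110 = 9900.00, centroid at (45.00, 55.00).
removed quarter-circle: A = −¼π·20² = -314.16, centroid at (81.51, 8.49).
ΣA = 9585.84 in²
ΣAx̄ = (9900.00)(45.00) + (-314.16)(81.51) = 419892.33 in³
ΣAȳ = (9900.00)(55.00) + (-314.16)(8.49) = 541833.33 in³
x̄ = 419892.33 / 9585.84 = 43.80 in
ȳ = 541833.33 / 9585.84 = 56.52 in

x̄ = 43.80 in, ȳ = 56.52 in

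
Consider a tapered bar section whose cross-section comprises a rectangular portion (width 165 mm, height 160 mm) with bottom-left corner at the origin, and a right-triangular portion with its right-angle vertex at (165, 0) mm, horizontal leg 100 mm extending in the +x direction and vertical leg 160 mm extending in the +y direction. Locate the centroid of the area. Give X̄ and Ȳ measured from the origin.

X̄ = 109.44 mm, Ȳ = 73.80 mm

rectangular portion: A = 165 × 160 = 26400.00, centroid at (82.50, 80.00).
triangular portion: A = ½·100·160 = 8000.00, centroid at (198.33, 53.33).
ΣA = 34400.00 mm², ΣAX̄ = 3764666.67 mm³, ΣAȲ = 2538666.67 mm³.
X̄ = 3764666.67/34400.00 = 109.44 mm; Ȳ = 2538666.67/34400.00 = 73.80 mm.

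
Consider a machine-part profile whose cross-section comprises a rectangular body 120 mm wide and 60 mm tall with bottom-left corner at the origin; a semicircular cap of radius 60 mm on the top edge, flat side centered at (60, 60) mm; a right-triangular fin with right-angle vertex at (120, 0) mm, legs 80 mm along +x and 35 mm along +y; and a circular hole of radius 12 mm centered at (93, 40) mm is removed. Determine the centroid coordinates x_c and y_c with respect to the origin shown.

x_c = 67.71 mm, y_c = 50.54 mm

rectangular body: A = 120 × 60 = 7200.00, centroid at (60.00, 30.00).
semicircular top: A = ½π·60² = 5654.87, centroid at (60.00, 85.46).
triangular fin: A = ½·80·35 = 1400.00, centroid at (146.67, 11.67).
hole: A = −π·12² = -452.39, centroid at (93.00, 40.00).
ΣA = 13802.48 mm²
ΣAx_c = (7200.00)(60.00) + (5654.87)(60.00) + (1400.00)(146.67) + (-452.39)(93.00) = 934553.13 mm³
ΣAy_c = (7200.00)(30.00) + (5654.87)(85.46) + (1400.00)(11.67) + (-452.39)(40.00) = 697529.77 mm³
x_c = 934553.13 / 13802.48 = 67.71 mm
y_c = 697529.77 / 13802.48 = 50.54 mm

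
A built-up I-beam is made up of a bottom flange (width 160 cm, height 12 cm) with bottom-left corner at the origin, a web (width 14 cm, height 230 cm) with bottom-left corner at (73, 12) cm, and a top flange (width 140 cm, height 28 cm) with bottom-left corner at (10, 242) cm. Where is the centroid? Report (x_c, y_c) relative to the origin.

Part | A | x̄ᵢ | ȳᵢ | A·x̄ᵢ | A·ȳᵢ
bottom flange | 1920.00 | 80.00 | 6.00 | 153600.00 | 11520.00
web | 3220.00 | 80.00 | 127.00 | 257600.00 | 408940.00
top flange | 3920.00 | 80.00 | 256.00 | 313600.00 | 1003520.00
Σ | 9060.00 |  |  | 724800.00 | 1423980.00
x_c = 724800.00 / 9060.00 = 80.00 cm
y_c = 1423980.00 / 9060.00 = 157.17 cm

x_c = 80.00 cm, y_c = 157.17 cm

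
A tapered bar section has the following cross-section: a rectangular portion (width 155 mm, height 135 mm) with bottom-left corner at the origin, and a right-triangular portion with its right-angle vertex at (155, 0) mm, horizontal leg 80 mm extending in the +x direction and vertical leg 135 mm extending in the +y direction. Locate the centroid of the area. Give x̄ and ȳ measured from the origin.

rectangular portion: A = 155 × 135 = 20925.00, centroid at (77.50, 67.50).
triangular portion: A = ½·80·135 = 5400.00, centroid at (181.67, 45.00).
ΣA = 26325.00 mm², ΣAx̄ = 2602687.50 mm³, ΣAȳ = 1655437.50 mm³.
x̄ = 2602687.50/26325.00 = 98.87 mm; ȳ = 1655437.50/26325.00 = 62.88 mm.

x̄ = 98.87 mm, ȳ = 62.88 mm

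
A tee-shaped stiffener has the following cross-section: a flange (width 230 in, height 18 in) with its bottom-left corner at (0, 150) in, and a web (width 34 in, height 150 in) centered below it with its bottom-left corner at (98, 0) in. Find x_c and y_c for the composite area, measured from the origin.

Part | A | x̄ᵢ | ȳᵢ | A·x̄ᵢ | A·ȳᵢ
web | 5100.00 | 115.00 | 75.00 | 586500.00 | 382500.00
flange | 4140.00 | 115.00 | 159.00 | 476100.00 | 658260.00
Σ | 9240.00 |  |  | 1062600.00 | 1040760.00
x_c = 1062600.00 / 9240.00 = 115.00 in
y_c = 1040760.00 / 9240.00 = 112.64 in

x_c = 115.00 in, y_c = 112.64 in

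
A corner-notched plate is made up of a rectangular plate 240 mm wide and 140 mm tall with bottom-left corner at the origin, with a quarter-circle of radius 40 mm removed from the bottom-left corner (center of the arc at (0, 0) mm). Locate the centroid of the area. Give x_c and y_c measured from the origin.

x_c = 124.00 mm, y_c = 72.06 mm

Part | A | x̄ᵢ | ȳᵢ | A·x̄ᵢ | A·ȳᵢ
plate | 33600.00 | 120.00 | 70.00 | 4032000.00 | 2352000.00
removed quarter-circle | -1256.64 | 16.98 | 16.98 | -21333.33 | -21333.33
Σ | 32343.36 |  |  | 4010666.67 | 2330666.67
x_c = 4010666.67 / 32343.36 = 124.00 mm
y_c = 2330666.67 / 32343.36 = 72.06 mm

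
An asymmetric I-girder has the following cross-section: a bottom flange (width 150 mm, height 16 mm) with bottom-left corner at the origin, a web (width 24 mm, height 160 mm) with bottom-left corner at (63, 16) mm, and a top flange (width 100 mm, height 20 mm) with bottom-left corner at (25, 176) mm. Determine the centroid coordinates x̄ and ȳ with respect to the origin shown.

x̄ = 75.00 mm, ȳ = 92.21 mm

bottom flange: A = 150 × 16 = 2400.00, centroid at (75.00, 8.00).
web: A = 24 × 160 = 3840.00, centroid at (75.00, 96.00).
top flange: A = 100 × 20 = 2000.00, centroid at (75.00, 186.00).
ΣA = 8240.00 mm²
ΣAx̄ = (2400.00)(75.00) + (3840.00)(75.00) + (2000.00)(75.00) = 618000.00 mm³
ΣAȳ = (2400.00)(8.00) + (3840.00)(96.00) + (2000.00)(186.00) = 759840.00 mm³
x̄ = 618000.00 / 8240.00 = 75.00 mm
ȳ = 759840.00 / 8240.00 = 92.21 mm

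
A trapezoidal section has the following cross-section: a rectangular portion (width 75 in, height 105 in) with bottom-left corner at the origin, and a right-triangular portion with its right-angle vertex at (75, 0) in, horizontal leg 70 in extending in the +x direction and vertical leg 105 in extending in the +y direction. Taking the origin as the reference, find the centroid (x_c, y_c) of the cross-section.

rectangular portion: A = 75 × 105 = 7875.00, centroid at (37.50, 52.50).
triangular portion: A = ½·70·105 = 3675.00, centroid at (98.33, 35.00).
ΣA = 11550.00 in²
ΣAx_c = (7875.00)(37.50) + (3675.00)(98.33) = 656687.50 in³
ΣAy_c = (7875.00)(52.50) + (3675.00)(35.00) = 542062.50 in³
x_c = 656687.50 / 11550.00 = 56.86 in
y_c = 542062.50 / 11550.00 = 46.93 in

x_c = 56.86 in, y_c = 46.93 in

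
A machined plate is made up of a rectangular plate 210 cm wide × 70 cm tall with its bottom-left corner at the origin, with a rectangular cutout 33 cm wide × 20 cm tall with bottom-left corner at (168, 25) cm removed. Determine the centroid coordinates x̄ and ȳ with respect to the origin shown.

plate: A = 210 × 70 = 14700.00, centroid at (105.00, 35.00).
hole: A = −(33 × 20) = -660.00, centroid at (184.50, 35.00).
ΣA = 14040.00 cm², ΣAx̄ = 1421730.00 cm³, ΣAȳ = 491400.00 cm³.
x̄ = 1421730.00/14040.00 = 101.26 cm; ȳ = 491400.00/14040.00 = 35.00 cm.

x̄ = 101.26 cm, ȳ = 35.00 cm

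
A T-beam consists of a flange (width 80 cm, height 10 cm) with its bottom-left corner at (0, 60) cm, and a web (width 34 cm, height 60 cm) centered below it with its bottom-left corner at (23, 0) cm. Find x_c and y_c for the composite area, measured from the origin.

Part | A | x̄ᵢ | ȳᵢ | A·x̄ᵢ | A·ȳᵢ
web | 2040.00 | 40.00 | 30.00 | 81600.00 | 61200.00
flange | 800.00 | 40.00 | 65.00 | 32000.00 | 52000.00
Σ | 2840.00 |  |  | 113600.00 | 113200.00
x_c = 113600.00 / 2840.00 = 40.00 cm
y_c = 113200.00 / 2840.00 = 39.86 cm

x_c = 40.00 cm, y_c = 39.86 cm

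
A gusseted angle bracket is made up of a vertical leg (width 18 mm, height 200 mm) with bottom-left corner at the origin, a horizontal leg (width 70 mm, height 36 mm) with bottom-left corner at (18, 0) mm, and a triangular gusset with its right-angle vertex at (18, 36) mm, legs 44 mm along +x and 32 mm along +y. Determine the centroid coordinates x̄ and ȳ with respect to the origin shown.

x̄ = 27.69 mm, ȳ = 64.22 mm

vertical leg: A = 18 × 200 = 3600.00, centroid at (9.00, 100.00).
horizontal leg: A = 70 × 36 = 2520.00, centroid at (53.00, 18.00).
gusset: A = ½·44·32 = 704.00, centroid at (32.67, 46.67).
ΣA = 6824.00 mm²
ΣAx̄ = (3600.00)(9.00) + (2520.00)(53.00) + (704.00)(32.67) = 188957.33 mm³
ΣAȳ = (3600.00)(100.00) + (2520.00)(18.00) + (704.00)(46.67) = 438213.33 mm³
x̄ = 188957.33 / 6824.00 = 27.69 mm
ȳ = 438213.33 / 6824.00 = 64.22 mm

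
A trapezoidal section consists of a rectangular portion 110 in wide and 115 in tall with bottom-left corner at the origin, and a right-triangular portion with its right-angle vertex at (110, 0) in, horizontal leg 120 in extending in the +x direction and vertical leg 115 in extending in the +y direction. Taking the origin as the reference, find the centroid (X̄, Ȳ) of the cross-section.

X̄ = 88.53 in, Ȳ = 50.74 in

rectangular portion: A = 110 × 115 = 12650.00, centroid at (55.00, 57.50).
triangular portion: A = ½·120·115 = 6900.00, centroid at (150.00, 38.33).
ΣA = 19550.00 in²
ΣAX̄ = (12650.00)(55.00) + (6900.00)(150.00) = 1730750.00 in³
ΣAȲ = (12650.00)(57.50) + (6900.00)(38.33) = 991875.00 in³
X̄ = 1730750.00 / 19550.00 = 88.53 in
Ȳ = 991875.00 / 19550.00 = 50.74 in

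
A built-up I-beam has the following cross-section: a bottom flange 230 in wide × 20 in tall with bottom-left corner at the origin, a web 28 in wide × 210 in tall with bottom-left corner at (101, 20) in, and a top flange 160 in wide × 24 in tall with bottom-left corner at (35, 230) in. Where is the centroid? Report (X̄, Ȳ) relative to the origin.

bottom flange: A = 230 × 20 = 4600.00, centroid at (115.00, 10.00).
web: A = 28 × 210 = 5880.00, centroid at (115.00, 125.00).
top flange: A = 160 × 24 = 3840.00, centroid at (115.00, 242.00).
ΣA = 14320.00 in², ΣAX̄ = 1646800.00 in³, ΣAȲ = 1710280.00 in³.
X̄ = 1646800.00/14320.00 = 115.00 in; Ȳ = 1710280.00/14320.00 = 119.43 in.

X̄ = 115.00 in, Ȳ = 119.43 in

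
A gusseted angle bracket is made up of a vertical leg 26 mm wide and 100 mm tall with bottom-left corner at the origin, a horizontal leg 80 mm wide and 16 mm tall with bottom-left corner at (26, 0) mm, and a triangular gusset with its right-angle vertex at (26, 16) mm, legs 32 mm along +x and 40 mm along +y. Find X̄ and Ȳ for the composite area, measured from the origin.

Part | A | x̄ᵢ | ȳᵢ | A·x̄ᵢ | A·ȳᵢ
vertical leg | 2600.00 | 13.00 | 50.00 | 33800.00 | 130000.00
horizontal leg | 1280.00 | 66.00 | 8.00 | 84480.00 | 10240.00
gusset | 640.00 | 36.67 | 29.33 | 23466.67 | 18773.33
Σ | 4520.00 |  |  | 141746.67 | 159013.33
X̄ = 141746.67 / 4520.00 = 31.36 mm
Ȳ = 159013.33 / 4520.00 = 35.18 mm

X̄ = 31.36 mm, Ȳ = 35.18 mm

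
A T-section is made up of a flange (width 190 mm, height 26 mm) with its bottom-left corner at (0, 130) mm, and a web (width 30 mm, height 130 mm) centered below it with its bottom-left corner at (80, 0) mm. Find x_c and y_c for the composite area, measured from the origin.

x_c = 95.00 mm, y_c = 108.59 mm

web: A = 30 × 130 = 3900.00, centroid at (95.00, 65.00).
flange: A = 190 × 26 = 4940.00, centroid at (95.00, 143.00).
ΣA = 8840.00 mm², ΣAx_c = 839800.00 mm³, ΣAy_c = 959920.00 mm³.
x_c = 839800.00/8840.00 = 95.00 mm; y_c = 959920.00/8840.00 = 108.59 mm.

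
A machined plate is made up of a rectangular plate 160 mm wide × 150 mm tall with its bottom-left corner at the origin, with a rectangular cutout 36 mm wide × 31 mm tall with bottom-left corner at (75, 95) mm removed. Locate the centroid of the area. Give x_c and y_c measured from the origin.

x_c = 79.37 mm, y_c = 73.27 mm

plate: A = 160 × 150 = 24000.00, centroid at (80.00, 75.00).
hole: A = −(36 × 31) = -1116.00, centroid at (93.00, 110.50).
ΣA = 22884.00 mm², ΣAx_c = 1816212.00 mm³, ΣAy_c = 1676682.00 mm³.
x_c = 1816212.00/22884.00 = 79.37 mm; y_c = 1676682.00/22884.00 = 73.27 mm.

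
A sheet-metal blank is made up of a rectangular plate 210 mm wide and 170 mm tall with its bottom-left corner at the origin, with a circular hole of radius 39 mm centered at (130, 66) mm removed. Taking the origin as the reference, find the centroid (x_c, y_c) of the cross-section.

x_c = 101.14 mm, y_c = 87.94 mm

plate: A = 210 × 170 = 35700.00, centroid at (105.00, 85.00).
hole: A = −π·39² = -4778.36, centroid at (130.00, 66.00).
ΣA = 30921.64 mm², ΣAx_c = 3127312.88 mm³, ΣAy_c = 2719128.08 mm³.
x_c = 3127312.88/30921.64 = 101.14 mm; y_c = 2719128.08/30921.64 = 87.94 mm.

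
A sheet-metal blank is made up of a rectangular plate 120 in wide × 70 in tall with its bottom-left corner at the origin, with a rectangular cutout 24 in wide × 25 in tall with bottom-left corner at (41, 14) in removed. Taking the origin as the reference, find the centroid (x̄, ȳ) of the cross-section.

plate: A = 120 × 70 = 8400.00, centroid at (60.00, 35.00).
hole: A = −(24 × 25) = -600.00, centroid at (53.00, 26.50).
ΣA = 7800.00 in²
ΣAx̄ = (8400.00)(60.00) + (-600.00)(53.00) = 472200.00 in³
ΣAȳ = (8400.00)(35.00) + (-600.00)(26.50) = 278100.00 in³
x̄ = 472200.00 / 7800.00 = 60.54 in
ȳ = 278100.00 / 7800.00 = 35.65 in

x̄ = 60.54 in, ȳ = 35.65 in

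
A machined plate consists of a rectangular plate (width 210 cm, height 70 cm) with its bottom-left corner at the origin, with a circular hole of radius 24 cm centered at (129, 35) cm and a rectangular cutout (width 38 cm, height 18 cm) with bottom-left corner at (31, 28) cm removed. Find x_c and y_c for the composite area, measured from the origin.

Part | A | x̄ᵢ | ȳᵢ | A·x̄ᵢ | A·ȳᵢ
plate | 14700.00 | 105.00 | 35.00 | 1543500.00 | 514500.00
hole 1 | -1809.56 | 129.00 | 35.00 | -233432.90 | -63334.51
hole 2 | -684.00 | 50.00 | 37.00 | -34200.00 | -25308.00
Σ | 12206.44 |  |  | 1275867.10 | 425857.49
x_c = 1275867.10 / 12206.44 = 104.52 cm
y_c = 425857.49 / 12206.44 = 34.89 cm

x_c = 104.52 cm, y_c = 34.89 cm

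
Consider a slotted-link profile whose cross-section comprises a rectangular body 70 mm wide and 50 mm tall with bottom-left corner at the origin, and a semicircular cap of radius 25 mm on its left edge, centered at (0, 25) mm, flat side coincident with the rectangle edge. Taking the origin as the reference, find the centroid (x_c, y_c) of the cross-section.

Part | A | x̄ᵢ | ȳᵢ | A·x̄ᵢ | A·ȳᵢ
rectangular body | 3500.00 | 35.00 | 25.00 | 122500.00 | 87500.00
semicircular end | 981.75 | -10.61 | 25.00 | -10416.67 | 24543.69
Σ | 4481.75 |  |  | 112083.33 | 112043.69
x_c = 112083.33 / 4481.75 = 25.01 mm
y_c = 112043.69 / 4481.75 = 25.00 mm

x_c = 25.01 mm, y_c = 25.00 mm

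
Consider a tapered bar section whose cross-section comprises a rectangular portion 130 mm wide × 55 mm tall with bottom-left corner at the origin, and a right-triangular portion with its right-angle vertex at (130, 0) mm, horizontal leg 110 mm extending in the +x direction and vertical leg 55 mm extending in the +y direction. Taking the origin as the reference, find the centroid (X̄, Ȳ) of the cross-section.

Part | A | x̄ᵢ | ȳᵢ | A·x̄ᵢ | A·ȳᵢ
rectangular portion | 7150.00 | 65.00 | 27.50 | 464750.00 | 196625.00
triangular portion | 3025.00 | 166.67 | 18.33 | 504166.67 | 55458.33
Σ | 10175.00 |  |  | 968916.67 | 252083.33
X̄ = 968916.67 / 10175.00 = 95.23 mm
Ȳ = 252083.33 / 10175.00 = 24.77 mm

X̄ = 95.23 mm, Ȳ = 24.77 mm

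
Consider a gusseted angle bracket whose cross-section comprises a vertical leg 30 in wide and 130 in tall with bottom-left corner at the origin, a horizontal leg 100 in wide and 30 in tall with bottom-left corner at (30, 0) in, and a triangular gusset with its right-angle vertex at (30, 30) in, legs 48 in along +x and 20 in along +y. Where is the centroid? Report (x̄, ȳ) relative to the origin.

x̄ = 43.44 in, ȳ = 42.83 in

Part | A | x̄ᵢ | ȳᵢ | A·x̄ᵢ | A·ȳᵢ
vertical leg | 3900.00 | 15.00 | 65.00 | 58500.00 | 253500.00
horizontal leg | 3000.00 | 80.00 | 15.00 | 240000.00 | 45000.00
gusset | 480.00 | 46.00 | 36.67 | 22080.00 | 17600.00
Σ | 7380.00 |  |  | 320580.00 | 316100.00
x̄ = 320580.00 / 7380.00 = 43.44 in
ȳ = 316100.00 / 7380.00 = 42.83 in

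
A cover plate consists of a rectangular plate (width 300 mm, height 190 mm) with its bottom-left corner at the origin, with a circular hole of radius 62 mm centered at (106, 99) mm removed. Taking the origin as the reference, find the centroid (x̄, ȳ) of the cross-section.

x̄ = 161.83 mm, ȳ = 93.92 mm

plate: A = 300 × 190 = 57000.00, centroid at (150.00, 95.00).
hole: A = −π·62² = -12076.28, centroid at (106.00, 99.00).
ΣA = 44923.72 mm², ΣAx̄ = 7269914.09 mm³, ΣAȳ = 4219448.07 mm³.
x̄ = 7269914.09/44923.72 = 161.83 mm; ȳ = 4219448.07/44923.72 = 93.92 mm.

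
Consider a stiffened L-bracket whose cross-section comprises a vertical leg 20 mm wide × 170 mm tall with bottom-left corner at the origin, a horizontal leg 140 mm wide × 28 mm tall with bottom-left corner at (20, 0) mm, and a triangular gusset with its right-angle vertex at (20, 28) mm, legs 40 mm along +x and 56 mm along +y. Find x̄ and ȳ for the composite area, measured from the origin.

vertical leg: A = 20 × 170 = 3400.00, centroid at (10.00, 85.00).
horizontal leg: A = 140 × 28 = 3920.00, centroid at (90.00, 14.00).
gusset: A = ½·40·56 = 1120.00, centroid at (33.33, 46.67).
ΣA = 8440.00 mm²
ΣAx̄ = (3400.00)(10.00) + (3920.00)(90.00) + (1120.00)(33.33) = 424133.33 mm³
ΣAȳ = (3400.00)(85.00) + (3920.00)(14.00) + (1120.00)(46.67) = 396146.67 mm³
x̄ = 424133.33 / 8440.00 = 50.25 mm
ȳ = 396146.67 / 8440.00 = 46.94 mm

x̄ = 50.25 mm, ȳ = 46.94 mm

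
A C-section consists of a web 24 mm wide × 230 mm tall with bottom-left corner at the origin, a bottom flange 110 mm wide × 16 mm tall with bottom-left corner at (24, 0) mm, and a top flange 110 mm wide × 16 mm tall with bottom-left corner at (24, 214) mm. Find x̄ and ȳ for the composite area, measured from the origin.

x̄ = 38.09 mm, ȳ = 115.00 mm

Part | A | x̄ᵢ | ȳᵢ | A·x̄ᵢ | A·ȳᵢ
web | 5520.00 | 12.00 | 115.00 | 66240.00 | 634800.00
bottom flange | 1760.00 | 79.00 | 8.00 | 139040.00 | 14080.00
top flange | 1760.00 | 79.00 | 222.00 | 139040.00 | 390720.00
Σ | 9040.00 |  |  | 344320.00 | 1039600.00
x̄ = 344320.00 / 9040.00 = 38.09 mm
ȳ = 1039600.00 / 9040.00 = 115.00 mm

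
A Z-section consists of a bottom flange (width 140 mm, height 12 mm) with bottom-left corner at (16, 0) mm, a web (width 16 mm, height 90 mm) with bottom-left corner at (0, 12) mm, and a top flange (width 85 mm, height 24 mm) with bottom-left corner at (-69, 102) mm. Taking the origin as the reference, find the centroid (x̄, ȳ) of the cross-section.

bottom flange: A = 140 × 12 = 1680.00, centroid at (86.00, 6.00).
web: A = 16 × 90 = 1440.00, centroid at (8.00, 57.00).
top flange: A = 85 × 24 = 2040.00, centroid at (-26.50, 114.00).
ΣA = 5160.00 mm²
ΣAx̄ = (1680.00)(86.00) + (1440.00)(8.00) + (2040.00)(-26.50) = 101940.00 mm³
ΣAȳ = (1680.00)(6.00) + (1440.00)(57.00) + (2040.00)(114.00) = 324720.00 mm³
x̄ = 101940.00 / 5160.00 = 19.76 mm
ȳ = 324720.00 / 5160.00 = 62.93 mm

x̄ = 19.76 mm, ȳ = 62.93 mm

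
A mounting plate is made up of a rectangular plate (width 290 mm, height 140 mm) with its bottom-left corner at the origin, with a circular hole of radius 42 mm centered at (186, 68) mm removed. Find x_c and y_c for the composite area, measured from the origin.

plate: A = 290 × 140 = 40600.00, centroid at (145.00, 70.00).
hole: A = −π·42² = -5541.77, centroid at (186.00, 68.00).
ΣA = 35058.23 mm²
ΣAx_c = (40600.00)(145.00) + (-5541.77)(186.00) = 4856230.88 mm³
ΣAy_c = (40600.00)(70.00) + (-5541.77)(68.00) = 2465159.68 mm³
x_c = 4856230.88 / 35058.23 = 138.52 mm
y_c = 2465159.68 / 35058.23 = 70.32 mm

x_c = 138.52 mm, y_c = 70.32 mm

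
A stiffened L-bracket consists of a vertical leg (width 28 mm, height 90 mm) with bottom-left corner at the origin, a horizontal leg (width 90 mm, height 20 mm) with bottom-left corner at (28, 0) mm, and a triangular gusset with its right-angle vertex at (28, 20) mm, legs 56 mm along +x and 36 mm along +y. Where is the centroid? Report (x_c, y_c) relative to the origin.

Part | A | x̄ᵢ | ȳᵢ | A·x̄ᵢ | A·ȳᵢ
vertical leg | 2520.00 | 14.00 | 45.00 | 35280.00 | 113400.00
horizontal leg | 1800.00 | 73.00 | 10.00 | 131400.00 | 18000.00
gusset | 1008.00 | 46.67 | 32.00 | 47040.00 | 32256.00
Σ | 5328.00 |  |  | 213720.00 | 163656.00
x_c = 213720.00 / 5328.00 = 40.11 mm
y_c = 163656.00 / 5328.00 = 30.72 mm

x_c = 40.11 mm, y_c = 30.72 mm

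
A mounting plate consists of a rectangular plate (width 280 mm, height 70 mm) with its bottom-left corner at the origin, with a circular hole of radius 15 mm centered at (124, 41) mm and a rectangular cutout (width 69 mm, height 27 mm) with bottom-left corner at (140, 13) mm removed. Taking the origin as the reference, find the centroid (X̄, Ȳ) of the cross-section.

Part | A | x̄ᵢ | ȳᵢ | A·x̄ᵢ | A·ȳᵢ
plate | 19600.00 | 140.00 | 35.00 | 2744000.00 | 686000.00
hole 1 | -706.86 | 124.00 | 41.00 | -87650.44 | -28981.19
hole 2 | -1863.00 | 174.50 | 26.50 | -325093.50 | -49369.50
Σ | 17030.14 |  |  | 2331256.06 | 607649.31
X̄ = 2331256.06 / 17030.14 = 136.89 mm
Ȳ = 607649.31 / 17030.14 = 35.68 mm

X̄ = 136.89 mm, Ȳ = 35.68 mm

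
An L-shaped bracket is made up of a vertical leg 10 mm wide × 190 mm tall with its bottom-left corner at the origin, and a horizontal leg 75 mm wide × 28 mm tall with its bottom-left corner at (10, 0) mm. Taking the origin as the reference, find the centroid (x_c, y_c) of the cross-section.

x_c = 27.31 mm, y_c = 52.48 mm

vertical leg: A = 10 × 190 = 1900.00, centroid at (5.00, 95.00).
horizontal leg: A = 75 × 28 = 2100.00, centroid at (47.50, 14.00).
ΣA = 4000.00 mm²
ΣAx_c = (1900.00)(5.00) + (2100.00)(47.50) = 109250.00 mm³
ΣAy_c = (1900.00)(95.00) + (2100.00)(14.00) = 209900.00 mm³
x_c = 109250.00 / 4000.00 = 27.31 mm
y_c = 209900.00 / 4000.00 = 52.48 mm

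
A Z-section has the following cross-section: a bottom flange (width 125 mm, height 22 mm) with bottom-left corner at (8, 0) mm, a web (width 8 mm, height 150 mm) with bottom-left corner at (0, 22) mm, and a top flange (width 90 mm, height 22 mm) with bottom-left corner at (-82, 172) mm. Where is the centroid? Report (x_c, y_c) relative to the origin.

bottom flange: A = 125 × 22 = 2750.00, centroid at (70.50, 11.00).
web: A = 8 × 150 = 1200.00, centroid at (4.00, 97.00).
top flange: A = 90 × 22 = 1980.00, centroid at (-37.00, 183.00).
ΣA = 5930.00 mm², ΣAx_c = 125415.00 mm³, ΣAy_c = 508990.00 mm³.
x_c = 125415.00/5930.00 = 21.15 mm; y_c = 508990.00/5930.00 = 85.83 mm.

x_c = 21.15 mm, y_c = 85.83 mm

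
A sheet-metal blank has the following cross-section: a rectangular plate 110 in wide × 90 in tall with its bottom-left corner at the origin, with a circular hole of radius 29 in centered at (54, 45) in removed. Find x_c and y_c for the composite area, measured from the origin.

plate: A = 110 × 90 = 9900.00, centroid at (55.00, 45.00).
hole: A = −π·29² = -2642.08, centroid at (54.00, 45.00).
ΣA = 7257.92 in², ΣAx_c = 401827.71 in³, ΣAy_c = 326606.43 in³.
x_c = 401827.71/7257.92 = 55.36 in; y_c = 326606.43/7257.92 = 45.00 in.

x_c = 55.36 in, y_c = 45.00 in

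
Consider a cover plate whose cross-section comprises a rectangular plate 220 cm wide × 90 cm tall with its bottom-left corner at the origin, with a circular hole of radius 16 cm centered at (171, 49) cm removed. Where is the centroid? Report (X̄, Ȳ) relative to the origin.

Part | A | x̄ᵢ | ȳᵢ | A·x̄ᵢ | A·ȳᵢ
plate | 19800.00 | 110.00 | 45.00 | 2178000.00 | 891000.00
hole | -804.25 | 171.00 | 49.00 | -137526.36 | -39408.14
Σ | 18995.75 |  |  | 2040473.64 | 851591.86
X̄ = 2040473.64 / 18995.75 = 107.42 cm
Ȳ = 851591.86 / 18995.75 = 44.83 cm

X̄ = 107.42 cm, Ȳ = 44.83 cm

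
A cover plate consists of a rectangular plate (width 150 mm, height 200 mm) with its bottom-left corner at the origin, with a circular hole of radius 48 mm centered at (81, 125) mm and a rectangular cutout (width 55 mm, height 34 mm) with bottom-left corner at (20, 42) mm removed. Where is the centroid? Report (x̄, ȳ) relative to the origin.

x̄ = 75.38 mm, ȳ = 95.01 mm

plate: A = 150 × 200 = 30000.00, centroid at (75.00, 100.00).
hole 1: A = −π·48² = -7238.23, centroid at (81.00, 125.00).
hole 2: A = −(55 × 34) = -1870.00, centroid at (47.50, 59.00).
ΣA = 20891.77 mm², ΣAx̄ = 1574878.41 mm³, ΣAȳ = 1984891.32 mm³.
x̄ = 1574878.41/20891.77 = 75.38 mm; ȳ = 1984891.32/20891.77 = 95.01 mm.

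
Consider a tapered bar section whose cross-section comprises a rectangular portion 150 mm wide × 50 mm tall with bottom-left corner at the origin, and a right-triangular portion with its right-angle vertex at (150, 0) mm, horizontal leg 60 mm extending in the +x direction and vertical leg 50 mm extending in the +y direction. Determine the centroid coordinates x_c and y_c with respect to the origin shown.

x_c = 90.83 mm, y_c = 23.61 mm

rectangular portion: A = 150 × 50 = 7500.00, centroid at (75.00, 25.00).
triangular portion: A = ½·60·50 = 1500.00, centroid at (170.00, 16.67).
ΣA = 9000.00 mm², ΣAx_c = 817500.00 mm³, ΣAy_c = 212500.00 mm³.
x_c = 817500.00/9000.00 = 90.83 mm; y_c = 212500.00/9000.00 = 23.61 mm.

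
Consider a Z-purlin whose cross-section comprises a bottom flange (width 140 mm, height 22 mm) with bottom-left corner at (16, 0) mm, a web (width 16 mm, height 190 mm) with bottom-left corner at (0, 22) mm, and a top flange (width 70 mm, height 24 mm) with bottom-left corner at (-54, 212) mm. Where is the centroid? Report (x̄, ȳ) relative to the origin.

Part | A | x̄ᵢ | ȳᵢ | A·x̄ᵢ | A·ȳᵢ
bottom flange | 3080.00 | 86.00 | 11.00 | 264880.00 | 33880.00
web | 3040.00 | 8.00 | 117.00 | 24320.00 | 355680.00
top flange | 1680.00 | -19.00 | 224.00 | -31920.00 | 376320.00
Σ | 7800.00 |  |  | 257280.00 | 765880.00
x̄ = 257280.00 / 7800.00 = 32.98 mm
ȳ = 765880.00 / 7800.00 = 98.19 mm

x̄ = 32.98 mm, ȳ = 98.19 mm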